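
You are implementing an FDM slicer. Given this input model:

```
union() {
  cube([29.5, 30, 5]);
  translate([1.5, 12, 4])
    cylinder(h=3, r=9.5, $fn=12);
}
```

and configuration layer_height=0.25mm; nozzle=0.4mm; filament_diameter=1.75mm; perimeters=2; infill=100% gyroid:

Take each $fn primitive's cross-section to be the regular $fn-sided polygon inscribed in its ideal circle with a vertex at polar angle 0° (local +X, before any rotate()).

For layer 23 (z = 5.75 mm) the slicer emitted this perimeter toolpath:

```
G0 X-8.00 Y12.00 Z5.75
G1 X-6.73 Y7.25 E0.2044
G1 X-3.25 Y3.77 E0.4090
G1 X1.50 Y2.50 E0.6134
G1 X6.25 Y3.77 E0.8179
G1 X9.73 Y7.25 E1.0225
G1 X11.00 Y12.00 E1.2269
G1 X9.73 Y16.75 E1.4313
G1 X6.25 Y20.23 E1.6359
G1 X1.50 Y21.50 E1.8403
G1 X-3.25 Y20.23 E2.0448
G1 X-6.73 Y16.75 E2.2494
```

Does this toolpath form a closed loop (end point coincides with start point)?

no

Start point (G0): (-8.00, 12.00). End point (last G1): the path does not return to the start — open.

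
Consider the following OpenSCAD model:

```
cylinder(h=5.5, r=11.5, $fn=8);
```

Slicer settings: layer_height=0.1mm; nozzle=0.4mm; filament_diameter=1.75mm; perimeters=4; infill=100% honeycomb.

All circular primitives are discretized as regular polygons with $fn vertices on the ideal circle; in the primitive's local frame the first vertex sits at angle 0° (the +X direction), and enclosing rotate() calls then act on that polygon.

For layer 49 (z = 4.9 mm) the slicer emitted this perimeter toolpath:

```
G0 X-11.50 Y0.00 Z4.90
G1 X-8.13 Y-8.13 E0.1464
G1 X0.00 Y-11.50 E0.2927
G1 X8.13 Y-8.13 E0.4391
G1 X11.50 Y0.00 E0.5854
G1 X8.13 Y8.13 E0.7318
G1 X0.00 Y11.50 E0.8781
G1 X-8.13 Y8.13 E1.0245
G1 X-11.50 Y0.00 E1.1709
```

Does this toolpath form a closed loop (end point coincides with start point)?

yes

Start point (G0): (-11.50, 0.00). End point (last G1): the path returns to the start — closed.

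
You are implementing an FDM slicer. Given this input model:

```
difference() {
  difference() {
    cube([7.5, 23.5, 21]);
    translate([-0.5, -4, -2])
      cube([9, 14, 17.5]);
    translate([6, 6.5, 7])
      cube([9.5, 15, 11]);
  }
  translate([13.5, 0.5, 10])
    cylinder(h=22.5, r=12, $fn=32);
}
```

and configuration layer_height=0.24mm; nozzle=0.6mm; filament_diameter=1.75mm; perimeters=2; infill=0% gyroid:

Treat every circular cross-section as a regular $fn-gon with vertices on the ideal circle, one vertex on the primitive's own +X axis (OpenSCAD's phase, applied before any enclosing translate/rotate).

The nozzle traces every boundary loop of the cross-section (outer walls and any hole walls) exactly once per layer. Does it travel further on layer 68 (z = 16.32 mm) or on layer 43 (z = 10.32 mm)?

layer 68 (z = 16.32 mm)

Layer 68 (z = 16.32): the 7.5×23.5 cube contributes its full rectangle (perimeter 62.00 mm); the cube at (-0.5, -4) is absent (z outside [-2, 15.5]); the cube at (6, 6.5) is present — its section is the full 9.5×15 rectangle (perimeter 49.00 mm); Subtracting the remaining from the first: starting from the 7.5×23.5 cube, the 9.5×15 cube at (6, 6.5) partially overlaps it — only the 22.50 mm² overlap (of its 142.50 mm²) is removed, clipping the outline — boundary = 65.00 mm; the cylinder at (13.5, 0.5): section is a regular 32-gon, circumradius r=12 (perimeter = 2·32·12.000·sin(180°/32) = 75.28 mm); After the difference (first − rest): starting from that combined region, the r=12 cylinder at (13.5, 0.5) partially overlaps it — only the 40.93 mm² overlap (of its 449.49 mm²) is removed, clipping the outline — boundary = 58.94 mm. So its perimeter = 58.94 mm. Layer 43 (z = 10.32): the cube is present — its section is the full 7.5×23.5 rectangle (perimeter 62.00 mm); the cube at (-0.5, -4) is present — its section is the full 9×14 rectangle (perimeter 46.00 mm); the cube at (6, 6.5) is present — its section is the full 9.5×15 rectangle (perimeter 49.00 mm); Taking the first minus the rest: starting from the 7.5×23.5 cube, the 9×14 cube at (-0.5, -4) partially overlaps it — only the 75.00 mm² overlap (of its 126.00 mm²) is removed, clipping the outline; the 9.5×15 cube at (6, 6.5) partially overlaps it — only the 17.25 mm² overlap (of its 142.50 mm²) is removed, clipping the outline — boundary = 42.00 mm; the r=12 cylinder at (13.5, 0.5) contributes a regular 32-gon of circumradius 12 (perimeter = 2·32·12.000·sin(180°/32) = 75.28 mm); Subtracting the remaining from the first: starting from that combined region, the r=12 cylinder at (13.5, 0.5) misses the remaining region (no effect) — boundary = 42.00 mm. So its perimeter = 42.00 mm. Layer 68 is larger (58.94 vs 42.00 mm).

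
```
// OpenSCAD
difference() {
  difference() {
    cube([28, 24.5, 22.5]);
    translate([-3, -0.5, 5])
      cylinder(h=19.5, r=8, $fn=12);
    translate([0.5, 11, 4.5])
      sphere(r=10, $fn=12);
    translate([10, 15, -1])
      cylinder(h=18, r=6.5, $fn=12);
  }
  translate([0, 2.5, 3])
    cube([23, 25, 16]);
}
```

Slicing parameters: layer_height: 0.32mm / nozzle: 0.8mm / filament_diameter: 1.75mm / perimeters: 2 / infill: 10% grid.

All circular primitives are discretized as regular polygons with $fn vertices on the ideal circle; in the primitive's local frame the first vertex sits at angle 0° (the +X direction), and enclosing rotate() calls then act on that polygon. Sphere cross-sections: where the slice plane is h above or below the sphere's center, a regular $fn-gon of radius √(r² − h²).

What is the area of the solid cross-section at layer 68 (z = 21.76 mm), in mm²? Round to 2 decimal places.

At z = 21.76 mm: the cube (footprint 28×24.5) is included at this height (area 686.00 mm²); the cylinder at (-3, -0.5): section is a regular 12-gon, circumradius r=8 (area = (12/2)·8.000²·sin(360°/12) = 192.00 mm²); the sphere at (0.5, 11) is absent (|z−center|=17.260 > r=10); the cylinder at (10, 15) is not intersected at this z (z outside [-1, 17]); Subtracting the remaining from the first: starting from the 28×24.5 cube (686.00 mm²), the r=8 cylinder at (-3, -0.5) partially overlaps it — only the 22.74 mm² overlap (of its 192.00 mm²) is removed, clipping the outline — area = 663.26 mm²; the cube at (0, 2.5) is absent (z outside [3, 19]); After the difference (first − rest): none of the subtracted shapes is present at this height, so the result so far is unchanged — area = 663.26 mm². Overall, the cross-section is a single solid region. Net area = 663.26 mm².

663.26 mm²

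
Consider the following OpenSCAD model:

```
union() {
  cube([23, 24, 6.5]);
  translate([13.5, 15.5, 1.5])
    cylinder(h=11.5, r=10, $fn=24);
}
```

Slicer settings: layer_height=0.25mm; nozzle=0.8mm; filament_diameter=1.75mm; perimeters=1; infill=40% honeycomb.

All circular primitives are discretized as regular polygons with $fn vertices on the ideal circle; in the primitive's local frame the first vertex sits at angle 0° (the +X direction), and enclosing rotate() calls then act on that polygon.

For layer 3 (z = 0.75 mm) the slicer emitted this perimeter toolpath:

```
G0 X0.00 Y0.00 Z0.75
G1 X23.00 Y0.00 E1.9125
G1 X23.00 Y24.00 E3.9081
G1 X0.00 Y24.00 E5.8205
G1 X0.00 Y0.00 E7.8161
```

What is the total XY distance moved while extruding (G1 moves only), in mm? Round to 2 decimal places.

Sum the Euclidean lengths of each G1 segment: total = 94.00 mm.

94.00 mm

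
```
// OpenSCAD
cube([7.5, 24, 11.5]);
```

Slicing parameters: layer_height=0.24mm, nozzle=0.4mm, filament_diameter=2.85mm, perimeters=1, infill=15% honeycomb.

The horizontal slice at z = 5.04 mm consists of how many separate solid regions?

At z = 5.04 mm: the cube (footprint 7.5×24) is included at this height. The result has 1 disconnected region.

1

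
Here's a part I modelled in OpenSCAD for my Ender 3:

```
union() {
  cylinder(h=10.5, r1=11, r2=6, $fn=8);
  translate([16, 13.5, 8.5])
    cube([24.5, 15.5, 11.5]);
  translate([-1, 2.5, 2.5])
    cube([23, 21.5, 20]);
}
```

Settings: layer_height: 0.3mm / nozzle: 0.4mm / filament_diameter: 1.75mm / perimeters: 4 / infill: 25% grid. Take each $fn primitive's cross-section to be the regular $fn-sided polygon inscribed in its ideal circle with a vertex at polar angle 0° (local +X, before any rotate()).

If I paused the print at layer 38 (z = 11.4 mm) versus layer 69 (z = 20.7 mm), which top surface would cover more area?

layer 38 (z = 11.4 mm)

Layer 38 (z = 11.4): the cone does not reach this height (z outside [0, 10.5]); the cube at (16, 13.5) is present — its section is the full 24.5×15.5 rectangle (area 379.75 mm²); the cube at (-1, 2.5) (footprint 23×21.5) is included at this height (area 494.50 mm²); Merging all regions: the regions partially overlap — summed areas 874.25 mm² minus the doubly-counted overlap 63.00 mm² gives 811.25 mm² — area = 811.25 mm². So its area = 811.25 mm². Layer 69 (z = 20.7): the cone is absent (z outside [0, 10.5]); the cube at (16, 13.5) is not intersected at this z (z outside [8.5, 20]); the cube at (-1, 2.5) (footprint 23×21.5) is included at this height (area 494.50 mm²); Combining (union): only the 23×21.5 cube at (-1, 2.5) is present, so the union is just that shape — area = 494.50 mm². So its area = 494.50 mm². Layer 38 is larger (811.25 vs 494.50 mm²).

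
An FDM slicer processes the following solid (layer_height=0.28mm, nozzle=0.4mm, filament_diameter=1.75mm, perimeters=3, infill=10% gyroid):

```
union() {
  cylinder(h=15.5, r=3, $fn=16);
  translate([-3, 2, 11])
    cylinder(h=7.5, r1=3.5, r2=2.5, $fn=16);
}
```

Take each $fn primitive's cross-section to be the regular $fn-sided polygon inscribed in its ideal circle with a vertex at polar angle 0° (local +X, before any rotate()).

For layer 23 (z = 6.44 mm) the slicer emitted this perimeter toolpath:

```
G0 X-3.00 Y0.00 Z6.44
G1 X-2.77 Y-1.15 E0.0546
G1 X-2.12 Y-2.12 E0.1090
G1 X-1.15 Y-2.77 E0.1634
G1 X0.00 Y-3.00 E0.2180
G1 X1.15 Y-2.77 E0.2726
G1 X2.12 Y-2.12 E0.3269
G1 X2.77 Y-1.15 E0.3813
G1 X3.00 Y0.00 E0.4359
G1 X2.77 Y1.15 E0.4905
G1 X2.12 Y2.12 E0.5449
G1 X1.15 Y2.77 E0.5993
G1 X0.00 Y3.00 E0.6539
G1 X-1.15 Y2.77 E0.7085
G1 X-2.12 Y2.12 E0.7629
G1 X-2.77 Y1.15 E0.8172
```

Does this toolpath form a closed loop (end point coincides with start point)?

Start point (G0): (-3.00, 0.00). End point (last G1): the path does not return to the start — open.

no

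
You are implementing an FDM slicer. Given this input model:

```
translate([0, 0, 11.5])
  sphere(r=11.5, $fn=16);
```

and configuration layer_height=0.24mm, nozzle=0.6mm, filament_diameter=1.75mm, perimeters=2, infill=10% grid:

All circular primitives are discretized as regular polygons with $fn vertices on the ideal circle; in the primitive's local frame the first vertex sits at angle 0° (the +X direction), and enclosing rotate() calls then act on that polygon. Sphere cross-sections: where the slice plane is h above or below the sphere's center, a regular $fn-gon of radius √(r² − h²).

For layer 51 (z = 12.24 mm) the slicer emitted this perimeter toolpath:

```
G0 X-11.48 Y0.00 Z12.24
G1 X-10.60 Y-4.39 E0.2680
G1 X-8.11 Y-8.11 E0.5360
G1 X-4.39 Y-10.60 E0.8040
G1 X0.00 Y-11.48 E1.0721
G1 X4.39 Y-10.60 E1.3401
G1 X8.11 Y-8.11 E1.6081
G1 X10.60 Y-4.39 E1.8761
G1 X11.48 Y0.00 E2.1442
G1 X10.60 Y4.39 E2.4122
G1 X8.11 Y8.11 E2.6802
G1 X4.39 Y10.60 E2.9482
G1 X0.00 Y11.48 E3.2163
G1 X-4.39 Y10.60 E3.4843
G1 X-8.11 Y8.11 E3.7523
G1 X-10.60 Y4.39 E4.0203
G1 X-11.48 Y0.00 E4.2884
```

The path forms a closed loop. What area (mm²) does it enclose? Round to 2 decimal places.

403.04 mm²

Apply the shoelace formula to the sequence of (X, Y) vertices; enclosed area = 403.04 mm².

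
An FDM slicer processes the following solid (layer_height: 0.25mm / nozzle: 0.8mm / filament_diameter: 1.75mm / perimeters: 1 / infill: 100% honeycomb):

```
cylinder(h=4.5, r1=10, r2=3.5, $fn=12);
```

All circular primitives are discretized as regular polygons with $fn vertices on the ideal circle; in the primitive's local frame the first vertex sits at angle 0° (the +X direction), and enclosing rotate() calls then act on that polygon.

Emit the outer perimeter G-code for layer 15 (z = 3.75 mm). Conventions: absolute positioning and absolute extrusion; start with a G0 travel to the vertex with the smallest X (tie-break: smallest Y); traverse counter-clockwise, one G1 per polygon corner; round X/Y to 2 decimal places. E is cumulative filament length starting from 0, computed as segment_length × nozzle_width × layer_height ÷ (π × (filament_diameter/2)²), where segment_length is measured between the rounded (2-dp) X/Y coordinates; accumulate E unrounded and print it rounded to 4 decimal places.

G0 X-4.58 Y0.00 Z3.75
G1 X-3.97 Y-2.29 E0.1971
G1 X-2.29 Y-3.97 E0.3946
G1 X0.00 Y-4.58 E0.5917
G1 X2.29 Y-3.97 E0.7887
G1 X3.97 Y-2.29 E0.9863
G1 X4.58 Y0.00 E1.1833
G1 X3.97 Y2.29 E1.3804
G1 X2.29 Y3.97 E1.5779
G1 X0.00 Y4.58 E1.7750
G1 X-2.29 Y3.97 E1.9720
G1 X-3.97 Y2.29 E2.1696
G1 X-4.58 Y0.00 E2.3667

At z = 3.75 mm: the cone: at t=0.833 of its height the radius interpolates to r₁+(r₂−r₁)t = 4.583, giving a regular 12-gon of that circumradius. The outline is a single polygon with 12 vertices. Extrusion per mm of travel: 0.8 × 0.25 / (π × 0.875²) = 0.083150. Accumulating E over each segment gives final E = 2.3667.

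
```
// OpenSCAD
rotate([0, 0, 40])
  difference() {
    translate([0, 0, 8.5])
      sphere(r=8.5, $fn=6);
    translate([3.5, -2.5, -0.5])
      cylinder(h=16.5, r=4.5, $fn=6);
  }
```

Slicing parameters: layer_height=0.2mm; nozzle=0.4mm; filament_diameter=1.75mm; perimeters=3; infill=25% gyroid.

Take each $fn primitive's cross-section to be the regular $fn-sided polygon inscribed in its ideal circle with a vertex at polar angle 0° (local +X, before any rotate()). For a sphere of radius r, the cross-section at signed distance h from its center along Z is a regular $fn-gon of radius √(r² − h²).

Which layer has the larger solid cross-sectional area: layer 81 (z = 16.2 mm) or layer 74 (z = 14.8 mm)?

Layer 81 (z = 16.2): the r=8.5 sphere slices to a regular 6-gon of circumradius 3.600 (√(r²−h²) with h=7.7 from center) (area = (6/2)·3.600²·sin(360°/6) = 33.67 mm²); the cylinder at (3.5, -2.5) does not reach this height (z outside [-0.5, 16]); Taking the first minus the rest: none of the subtracted shapes is present at this height, so the r=8.5 sphere is unchanged — area = 33.67 mm²; (whole slice rotated 40° about Z — lengths, areas and connectivity unchanged). So its area = 33.67 mm². Layer 74 (z = 14.8): the sphere: section is a regular 6-gon, circumradius = √(r²−h²) = √(8.5²−6.3²) = 5.706 (area = (6/2)·5.706²·sin(360°/6) = 84.59 mm²); the r=4.5 cylinder at (3.5, -2.5) gives a regular 6-gon of circumradius 4.5 (constant along its height) (area = (6/2)·4.500²·sin(360°/6) = 52.61 mm²); After the difference (first − rest): starting from the r=8.5 sphere (84.59 mm²), the r=4.5 cylinder at (3.5, -2.5) partially overlaps it — only the 28.79 mm² overlap (of its 52.61 mm²) is removed, clipping the outline — area = 55.80 mm²; (rotated 40° about Z; rotation is an isometry so areas/perimeters/island counts are preserved). So its area = 55.80 mm². Layer 74 is larger (55.80 vs 33.67 mm²).

layer 74 (z = 14.8 mm)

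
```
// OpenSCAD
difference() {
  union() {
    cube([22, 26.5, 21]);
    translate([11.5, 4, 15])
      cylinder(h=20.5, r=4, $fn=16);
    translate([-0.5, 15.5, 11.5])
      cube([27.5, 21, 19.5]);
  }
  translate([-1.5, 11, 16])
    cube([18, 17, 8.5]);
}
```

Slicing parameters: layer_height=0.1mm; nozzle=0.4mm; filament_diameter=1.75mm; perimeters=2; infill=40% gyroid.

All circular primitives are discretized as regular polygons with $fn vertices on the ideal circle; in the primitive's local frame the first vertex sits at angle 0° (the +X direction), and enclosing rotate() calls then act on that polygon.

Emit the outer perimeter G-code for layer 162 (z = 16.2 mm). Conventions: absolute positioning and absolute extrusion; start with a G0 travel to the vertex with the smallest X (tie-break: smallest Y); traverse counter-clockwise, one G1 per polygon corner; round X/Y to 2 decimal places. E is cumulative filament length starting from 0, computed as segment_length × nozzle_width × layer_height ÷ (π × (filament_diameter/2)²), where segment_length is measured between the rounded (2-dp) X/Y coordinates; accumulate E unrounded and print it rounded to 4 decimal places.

At z = 16.2 mm: the 22×26.5 cube contributes its full rectangle; the r=4 cylinder at (11.5, 4) contributes a regular 16-gon of circumradius 4; the 27.5×21 cube at (-0.5, 15.5) contributes its full rectangle; Combining (union): the regions partially overlap (shared area 290.98 mm²), so overlapping operands fuse into one piece — 1 connected region; the cube at (-1.5, 11) (footprint 18×17) is included at this height; Taking the first minus the rest: starting from that combined region, the 18×17 cube at (-1.5, 11) partially overlaps it — only the 286.75 mm² overlap (of its 306.00 mm²) is removed, clipping the outline — 1 connected region. The outline is a single polygon with 10 vertices. Extrusion per mm of travel: 0.4 × 0.1 / (π × 0.875²) = 0.016630. Accumulating E over each segment gives final E = 2.6774.

G0 X-0.50 Y28.00 Z16.20
G1 X16.50 Y28.00 E0.2827
G1 X16.50 Y11.00 E0.5654
G1 X0.00 Y11.00 E0.8398
G1 X0.00 Y0.00 E1.0227
G1 X22.00 Y0.00 E1.3886
G1 X22.00 Y15.50 E1.6464
G1 X27.00 Y15.50 E1.7295
G1 X27.00 Y36.50 E2.0788
G1 X-0.50 Y36.50 E2.5361
G1 X-0.50 Y28.00 E2.6774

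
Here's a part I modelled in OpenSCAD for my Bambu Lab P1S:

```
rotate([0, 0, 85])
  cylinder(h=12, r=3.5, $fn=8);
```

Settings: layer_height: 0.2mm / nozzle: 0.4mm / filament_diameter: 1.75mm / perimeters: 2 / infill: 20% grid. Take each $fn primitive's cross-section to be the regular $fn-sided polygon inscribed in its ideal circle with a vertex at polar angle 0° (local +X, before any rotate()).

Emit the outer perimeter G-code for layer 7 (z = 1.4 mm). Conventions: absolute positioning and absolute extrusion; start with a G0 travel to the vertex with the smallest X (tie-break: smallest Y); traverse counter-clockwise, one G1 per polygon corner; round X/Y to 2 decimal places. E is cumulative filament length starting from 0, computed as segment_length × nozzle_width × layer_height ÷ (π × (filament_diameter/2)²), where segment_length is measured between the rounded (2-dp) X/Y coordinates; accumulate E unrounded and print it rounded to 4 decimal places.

G0 X-3.49 Y0.31 Z1.40
G1 X-2.68 Y-2.25 E0.0893
G1 X-0.31 Y-3.49 E0.1783
G1 X2.25 Y-2.68 E0.2676
G1 X3.49 Y-0.31 E0.3565
G1 X2.68 Y2.25 E0.4458
G1 X0.31 Y3.49 E0.5348
G1 X-2.25 Y2.68 E0.6241
G1 X-3.49 Y0.31 E0.7131

At z = 1.4 mm: the cylinder: section is a regular 8-gon, circumradius r=3.5; (rotated 85° about Z; rotation is an isometry so areas/perimeters/island counts are preserved). The outline is a single polygon with 8 vertices. Extrusion per mm of travel: 0.4 × 0.2 / (π × 0.875²) = 0.033260. Accumulating E over each segment gives final E = 0.7131.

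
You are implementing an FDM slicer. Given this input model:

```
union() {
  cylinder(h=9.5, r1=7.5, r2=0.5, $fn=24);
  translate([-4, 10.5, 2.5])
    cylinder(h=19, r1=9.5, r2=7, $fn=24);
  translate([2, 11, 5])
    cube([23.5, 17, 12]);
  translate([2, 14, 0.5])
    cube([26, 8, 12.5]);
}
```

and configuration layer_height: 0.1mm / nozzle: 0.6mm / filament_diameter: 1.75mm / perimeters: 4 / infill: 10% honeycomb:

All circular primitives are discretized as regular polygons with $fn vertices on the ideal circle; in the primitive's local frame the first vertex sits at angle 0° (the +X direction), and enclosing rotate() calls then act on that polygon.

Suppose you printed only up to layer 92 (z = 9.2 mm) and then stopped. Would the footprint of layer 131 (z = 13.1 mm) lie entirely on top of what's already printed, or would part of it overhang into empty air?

Compare the two slices. At z = 9.2: the cone: at t=0.968 of its height the radius interpolates to r₁+(r₂−r₁)t = 0.721, giving a regular 24-gon of that circumradius (area = (24/2)·0.721²·sin(360°/24) = 1.61 mm²); the cone at (-4, 10.5) contributes a regular 24-gon of circumradius 8.618 (interpolated between r1=9.5 and r2=7 at t=0.353) (area = (24/2)·8.618²·sin(360°/24) = 230.69 mm²); the cube at (2, 11) is present — its section is the full 23.5×17 rectangle (area 399.50 mm²); the 26×8 cube at (2, 14) contributes its full rectangle (area 208.00 mm²); Combining (union): the regions partially overlap — summed areas 839.81 mm² minus the doubly-counted overlap 197.55 mm² gives 642.26 mm² — area = 642.26 mm². At z = 13.1: the cone is not intersected at this z (z outside [0, 9.5]); the cone at (-4, 10.5) contributes a regular 24-gon of circumradius 8.105 (interpolated between r1=9.5 and r2=7 at t=0.558) (area = (24/2)·8.105²·sin(360°/24) = 204.04 mm²); the 23.5×17 cube at (2, 11) contributes its full rectangle (area 399.50 mm²); the cube at (2, 14) is not intersected at this z (z outside [0.5, 13]); Taking the union: the regions partially overlap — summed areas 603.54 mm² minus the doubly-counted overlap 6.55 mm² gives 596.99 mm² — area = 596.99 mm². Checking containment: the cross-section at z = 13.1 is a subset of the cross-section at z = 9.2.

entirely on top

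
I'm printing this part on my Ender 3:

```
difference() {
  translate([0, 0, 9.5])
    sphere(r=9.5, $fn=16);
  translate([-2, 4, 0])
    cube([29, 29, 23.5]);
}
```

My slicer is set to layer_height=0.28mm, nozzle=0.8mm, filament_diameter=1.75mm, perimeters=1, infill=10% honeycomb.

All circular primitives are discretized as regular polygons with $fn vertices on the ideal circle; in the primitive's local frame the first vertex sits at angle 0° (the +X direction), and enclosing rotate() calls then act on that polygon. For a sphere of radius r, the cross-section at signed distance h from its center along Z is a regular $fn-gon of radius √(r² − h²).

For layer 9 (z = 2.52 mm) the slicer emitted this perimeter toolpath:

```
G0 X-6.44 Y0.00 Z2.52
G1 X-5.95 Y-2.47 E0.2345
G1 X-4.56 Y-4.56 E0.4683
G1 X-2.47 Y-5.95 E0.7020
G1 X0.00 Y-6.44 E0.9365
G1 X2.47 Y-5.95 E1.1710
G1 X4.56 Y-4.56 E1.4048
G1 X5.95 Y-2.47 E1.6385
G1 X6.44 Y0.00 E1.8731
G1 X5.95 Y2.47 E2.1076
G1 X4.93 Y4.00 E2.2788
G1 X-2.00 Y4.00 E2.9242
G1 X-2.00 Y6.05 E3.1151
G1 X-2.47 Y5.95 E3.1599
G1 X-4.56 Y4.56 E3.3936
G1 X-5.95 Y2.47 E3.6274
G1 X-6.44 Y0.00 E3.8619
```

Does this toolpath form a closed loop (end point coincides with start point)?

Start point (G0): (-6.44, 0.00). End point (last G1): the path returns to the start — closed.

yes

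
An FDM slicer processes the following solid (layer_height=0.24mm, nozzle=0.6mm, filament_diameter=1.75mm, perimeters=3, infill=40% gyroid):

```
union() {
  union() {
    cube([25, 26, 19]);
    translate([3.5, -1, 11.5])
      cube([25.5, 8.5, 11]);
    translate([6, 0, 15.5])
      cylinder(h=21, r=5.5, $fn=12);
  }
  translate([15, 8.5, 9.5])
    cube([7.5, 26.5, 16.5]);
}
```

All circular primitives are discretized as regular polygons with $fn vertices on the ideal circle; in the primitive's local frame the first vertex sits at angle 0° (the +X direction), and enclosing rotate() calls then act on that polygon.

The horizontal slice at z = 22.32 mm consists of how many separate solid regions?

2

At z = 22.32 mm: the cube is not intersected at this z (z outside [0, 19]); the cube at (3.5, -1) is present — its section is the full 25.5×8.5 rectangle; the cylinder at (6, 0): section is a regular 12-gon, circumradius r=5.5; Merging all regions: the regions partially overlap (shared area 43.47 mm²), so overlapping operands fuse into one piece — 1 connected region; the cube at (15, 8.5) is present — its section is the full 7.5×26.5 rectangle; Taking the union: the 2 present regions are separate (no shared area or edge), so areas and boundary lengths simply add and each stays a separate island — 2 connected regions. The result has 2 disconnected regions.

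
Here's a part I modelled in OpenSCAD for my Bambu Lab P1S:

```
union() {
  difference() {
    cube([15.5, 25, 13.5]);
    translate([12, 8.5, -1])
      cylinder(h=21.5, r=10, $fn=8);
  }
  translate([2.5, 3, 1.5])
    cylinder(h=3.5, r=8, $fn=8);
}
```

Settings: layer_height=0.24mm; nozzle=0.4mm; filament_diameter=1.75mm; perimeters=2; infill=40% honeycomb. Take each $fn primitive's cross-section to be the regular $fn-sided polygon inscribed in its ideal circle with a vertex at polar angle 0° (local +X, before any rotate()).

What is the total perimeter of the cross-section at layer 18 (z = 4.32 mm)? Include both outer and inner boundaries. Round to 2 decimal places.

100.86 mm

At z = 4.32 mm: the cube is present — its section is the full 15.5×25 rectangle (perimeter 81.00 mm); the r=10 cylinder at (12, 8.5) contributes a regular 8-gon of circumradius 10 (perimeter = 2·8·10.000·sin(180°/8) = 61.23 mm); Subtracting the remaining from the first: starting from the 15.5×25 cube, the r=10 cylinder at (12, 8.5) partially overlaps it — only the 200.92 mm² overlap (of its 282.84 mm²) is removed, clipping the outline — boundary = 87.31 mm; the cylinder at (2.5, 3): section is a regular 8-gon, circumradius r=8 (perimeter = 2·8·8.000·sin(180°/8) = 48.98 mm); Merging all regions: the regions partially overlap (shared area 38.95 mm²), so the edge portions inside another operand are dropped and the merged outline is re-measured after clipping — boundary = 100.86 mm. Overall, the cross-section is a single solid region. Total boundary length (outer) = 100.86 mm.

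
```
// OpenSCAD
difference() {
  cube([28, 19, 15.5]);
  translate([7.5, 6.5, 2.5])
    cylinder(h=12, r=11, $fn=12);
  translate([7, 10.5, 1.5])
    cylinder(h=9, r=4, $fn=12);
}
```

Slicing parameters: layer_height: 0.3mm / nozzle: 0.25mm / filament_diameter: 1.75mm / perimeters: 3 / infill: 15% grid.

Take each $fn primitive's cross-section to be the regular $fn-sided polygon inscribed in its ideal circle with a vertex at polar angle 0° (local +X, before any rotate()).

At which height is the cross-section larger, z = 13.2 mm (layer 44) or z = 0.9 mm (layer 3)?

layer 3 (z = 0.9 mm)

Layer 44 (z = 13.2): the cube (footprint 28×19) is included at this height (area 532.00 mm²); the cylinder at (7.5, 6.5): section is a regular 12-gon, circumradius r=11 (area = (12/2)·11.000²·sin(360°/12) = 363.00 mm²); the cylinder at (7, 10.5) is not intersected at this z (z outside [1.5, 10.5]); Taking the first minus the rest: starting from the 28×19 cube (532.00 mm²), the r=11 cylinder at (7.5, 6.5) partially overlaps it — only the 278.47 mm² overlap (of its 363.00 mm²) is removed, clipping the outline — area = 253.53 mm². So its area = 253.53 mm². Layer 3 (z = 0.9): the cube (footprint 28×19) is included at this height (area 532.00 mm²); the cylinder at (7.5, 6.5) does not reach this height (z outside [2.5, 14.5]); the cylinder at (7, 10.5) is absent (z outside [1.5, 10.5]); Taking the first minus the rest: none of the subtracted shapes is present at this height, so the 28×19 cube is unchanged — area = 532.00 mm². So its area = 532.00 mm². Layer 3 is larger (532.00 vs 253.53 mm²).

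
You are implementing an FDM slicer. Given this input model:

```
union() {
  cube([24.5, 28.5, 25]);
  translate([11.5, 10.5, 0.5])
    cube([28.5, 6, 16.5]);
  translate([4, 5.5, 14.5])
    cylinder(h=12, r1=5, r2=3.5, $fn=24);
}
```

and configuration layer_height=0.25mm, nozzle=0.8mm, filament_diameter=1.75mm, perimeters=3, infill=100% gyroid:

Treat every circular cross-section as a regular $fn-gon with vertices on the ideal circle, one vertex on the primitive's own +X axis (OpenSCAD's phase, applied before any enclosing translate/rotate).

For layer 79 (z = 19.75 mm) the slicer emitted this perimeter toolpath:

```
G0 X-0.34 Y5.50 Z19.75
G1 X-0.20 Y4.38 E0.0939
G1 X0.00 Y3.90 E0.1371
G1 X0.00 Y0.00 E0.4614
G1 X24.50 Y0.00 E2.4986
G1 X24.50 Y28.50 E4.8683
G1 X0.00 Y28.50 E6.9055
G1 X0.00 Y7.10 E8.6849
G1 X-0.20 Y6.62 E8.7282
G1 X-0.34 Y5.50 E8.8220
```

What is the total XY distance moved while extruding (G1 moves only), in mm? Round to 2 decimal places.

Sum the Euclidean lengths of each G1 segment: total = 106.10 mm.

106.10 mm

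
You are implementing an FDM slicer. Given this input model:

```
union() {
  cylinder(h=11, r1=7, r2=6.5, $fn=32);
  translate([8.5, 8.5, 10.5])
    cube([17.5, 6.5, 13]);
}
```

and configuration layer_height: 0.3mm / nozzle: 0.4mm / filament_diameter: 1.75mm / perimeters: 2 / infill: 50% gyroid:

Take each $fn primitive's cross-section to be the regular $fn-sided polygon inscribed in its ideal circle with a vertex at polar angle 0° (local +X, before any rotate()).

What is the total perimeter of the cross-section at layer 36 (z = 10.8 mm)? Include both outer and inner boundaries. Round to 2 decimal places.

At z = 10.8 mm: the cone (r1=7→r2=6.5) has section circumradius 6.509 here — a regular 32-gon (perimeter = 2·32·6.509·sin(180°/32) = 40.83 mm); the cube at (8.5, 8.5) is present — its section is the full 17.5×6.5 rectangle (perimeter 48.00 mm); Taking the union: the 2 present regions are separate (no shared area or edge), so areas and boundary lengths simply add and each stays a separate island — boundary = 88.83 mm. Overall, the cross-section has 2 separate islands. Total boundary length (outer) = 88.83 mm.

88.83 mm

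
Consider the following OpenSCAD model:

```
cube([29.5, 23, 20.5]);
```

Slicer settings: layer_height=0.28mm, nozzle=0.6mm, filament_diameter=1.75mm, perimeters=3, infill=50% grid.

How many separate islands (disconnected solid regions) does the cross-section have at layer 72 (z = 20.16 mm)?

1

At z = 20.16 mm: the cube (footprint 29.5×23) is included at this height. Overall, the cross-section is a single solid region. Island count = 1.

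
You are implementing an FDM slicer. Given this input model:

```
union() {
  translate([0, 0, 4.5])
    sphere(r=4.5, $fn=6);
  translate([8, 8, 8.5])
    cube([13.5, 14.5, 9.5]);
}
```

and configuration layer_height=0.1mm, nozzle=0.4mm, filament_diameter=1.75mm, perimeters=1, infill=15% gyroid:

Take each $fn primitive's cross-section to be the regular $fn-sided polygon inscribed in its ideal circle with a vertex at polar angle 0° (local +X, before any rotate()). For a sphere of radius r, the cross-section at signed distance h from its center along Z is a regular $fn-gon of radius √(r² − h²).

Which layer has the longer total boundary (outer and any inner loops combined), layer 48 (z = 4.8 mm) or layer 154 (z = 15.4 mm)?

layer 154 (z = 15.4 mm)

Layer 48 (z = 4.8): the r=4.5 sphere contributes a regular 6-gon of circumradius √(4.5²−0.3²) = 4.490 (perimeter = 2·6·4.490·sin(180°/6) = 26.94 mm); the cube at (8, 8) is not intersected at this z (z outside [8.5, 18]); Combining (union): only the r=4.5 sphere is present, so the union is just that shape — boundary = 26.94 mm. So its perimeter = 26.94 mm. Layer 154 (z = 15.4): the sphere does not reach this height (|z−center|=10.900 > r=4.5); the cube at (8, 8) is present — its section is the full 13.5×14.5 rectangle (perimeter 56.00 mm); Combining (union): only the 13.5×14.5 cube at (8, 8) is present, so the union is just that shape — boundary = 56.00 mm. So its perimeter = 56.00 mm. Layer 154 is larger (56.00 vs 26.94 mm).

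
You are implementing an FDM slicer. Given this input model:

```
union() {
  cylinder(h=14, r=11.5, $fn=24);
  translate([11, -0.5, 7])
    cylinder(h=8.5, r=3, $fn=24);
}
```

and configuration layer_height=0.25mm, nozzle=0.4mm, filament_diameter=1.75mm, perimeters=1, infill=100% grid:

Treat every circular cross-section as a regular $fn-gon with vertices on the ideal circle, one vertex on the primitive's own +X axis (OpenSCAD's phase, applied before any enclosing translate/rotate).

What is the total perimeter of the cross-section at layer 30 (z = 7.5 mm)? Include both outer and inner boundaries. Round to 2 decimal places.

75.32 mm

At z = 7.5 mm: the r=11.5 cylinder contributes a regular 24-gon of circumradius 11.5 (perimeter = 2·24·11.500·sin(180°/24) = 72.05 mm); the r=3 cylinder at (11, -0.5) gives a regular 24-gon of circumradius 3 (constant along its height) (perimeter = 2·24·3.000·sin(180°/24) = 18.80 mm); Merging all regions: the regions partially overlap (shared area 15.72 mm²), so the edge portions inside another operand are dropped and the merged outline is re-measured after clipping — boundary = 75.32 mm. Overall, the cross-section is a single solid region. Total boundary length (outer) = 75.32 mm.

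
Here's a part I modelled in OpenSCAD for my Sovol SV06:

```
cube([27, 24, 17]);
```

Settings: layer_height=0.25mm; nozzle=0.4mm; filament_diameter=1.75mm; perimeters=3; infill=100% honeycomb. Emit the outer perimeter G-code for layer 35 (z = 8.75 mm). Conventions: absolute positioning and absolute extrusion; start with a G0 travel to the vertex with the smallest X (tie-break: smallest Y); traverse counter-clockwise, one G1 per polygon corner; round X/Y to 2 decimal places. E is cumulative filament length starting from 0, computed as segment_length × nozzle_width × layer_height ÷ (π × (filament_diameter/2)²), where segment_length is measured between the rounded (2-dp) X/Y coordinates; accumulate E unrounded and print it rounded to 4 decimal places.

At z = 8.75 mm: the cube is present — its section is the full 27×24 rectangle. The outline is a single polygon with 4 vertices. Extrusion per mm of travel: 0.4 × 0.25 / (π × 0.875²) = 0.041575. Accumulating E over each segment gives final E = 4.2407.

G0 X0.00 Y0.00 Z8.75
G1 X27.00 Y0.00 E1.1225
G1 X27.00 Y24.00 E2.1203
G1 X0.00 Y24.00 E3.2429
G1 X0.00 Y0.00 E4.2407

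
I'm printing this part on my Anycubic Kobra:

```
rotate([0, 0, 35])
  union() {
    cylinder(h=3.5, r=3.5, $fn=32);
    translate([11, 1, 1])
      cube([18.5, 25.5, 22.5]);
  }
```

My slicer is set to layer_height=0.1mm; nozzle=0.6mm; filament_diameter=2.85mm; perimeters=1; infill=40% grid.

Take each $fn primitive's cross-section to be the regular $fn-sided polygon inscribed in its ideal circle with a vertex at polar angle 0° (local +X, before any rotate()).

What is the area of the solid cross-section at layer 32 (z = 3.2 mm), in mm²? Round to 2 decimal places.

509.99 mm²

At z = 3.2 mm: the r=3.5 cylinder gives a regular 32-gon of circumradius 3.5 (constant along its height) (area = (32/2)·3.500²·sin(360°/32) = 38.24 mm²); the cube at (11, 1) is present — its section is the full 18.5×25.5 rectangle (area 471.75 mm²); Taking the union: the 2 present regions are separate (no shared area or edge), so areas and boundary lengths simply add and each stays a separate island — area = 509.99 mm²; (rotated 35° about Z; rotation is an isometry so areas/perimeters/island counts are preserved). Overall, the cross-section has 2 separate islands. Net area = 509.99 mm².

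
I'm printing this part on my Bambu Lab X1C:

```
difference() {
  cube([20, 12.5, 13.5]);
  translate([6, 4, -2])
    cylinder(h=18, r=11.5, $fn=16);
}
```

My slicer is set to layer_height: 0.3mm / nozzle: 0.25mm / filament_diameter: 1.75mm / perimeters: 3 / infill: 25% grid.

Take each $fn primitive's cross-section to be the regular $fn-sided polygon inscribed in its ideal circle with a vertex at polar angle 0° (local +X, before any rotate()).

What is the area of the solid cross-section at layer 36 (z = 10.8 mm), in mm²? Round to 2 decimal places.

At z = 10.8 mm: the cube (footprint 20×12.5) is included at this height (area 250.00 mm²); the cylinder at (6, 4): section is a regular 16-gon, circumradius r=11.5 (area = (16/2)·11.500²·sin(360°/16) = 404.88 mm²); Subtracting the remaining from the first: starting from the 20×12.5 cube (250.00 mm²), the r=11.5 cylinder at (6, 4) partially overlaps it — only the 205.97 mm² overlap (of its 404.88 mm²) is removed, clipping the outline — area = 44.03 mm². Overall, the cross-section is a single solid region. Net area = 44.03 mm².

44.03 mm²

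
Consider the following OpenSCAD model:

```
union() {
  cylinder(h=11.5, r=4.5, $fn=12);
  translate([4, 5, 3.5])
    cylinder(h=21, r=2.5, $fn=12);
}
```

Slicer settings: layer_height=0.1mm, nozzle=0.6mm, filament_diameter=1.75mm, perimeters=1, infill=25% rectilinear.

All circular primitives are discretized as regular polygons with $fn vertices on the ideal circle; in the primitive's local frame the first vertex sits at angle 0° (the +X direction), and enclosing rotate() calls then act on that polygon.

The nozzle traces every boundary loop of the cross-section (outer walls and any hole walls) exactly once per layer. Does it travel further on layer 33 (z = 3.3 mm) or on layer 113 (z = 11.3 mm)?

Layer 33 (z = 3.3): the r=4.5 cylinder contributes a regular 12-gon of circumradius 4.5 (perimeter = 2·12·4.500·sin(180°/12) = 27.95 mm); the cylinder at (4, 5) is not intersected at this z (z outside [3.5, 24.5]); Merging all regions: only the r=4.5 cylinder is present, so the union is just that shape — boundary = 27.95 mm. So its perimeter = 27.95 mm. Layer 113 (z = 11.3): the r=4.5 cylinder contributes a regular 12-gon of circumradius 4.5 (perimeter = 2·12·4.500·sin(180°/12) = 27.95 mm); the cylinder at (4, 5): section is a regular 12-gon, circumradius r=2.5 (perimeter = 2·12·2.500·sin(180°/12) = 15.53 mm); Combining (union): the regions partially overlap (shared area 0.68 mm²), so the edge portions inside another operand are dropped and the merged outline is re-measured after clipping — boundary = 38.80 mm. So its perimeter = 38.80 mm. Layer 113 is larger (38.80 vs 27.95 mm).

layer 113 (z = 11.3 mm)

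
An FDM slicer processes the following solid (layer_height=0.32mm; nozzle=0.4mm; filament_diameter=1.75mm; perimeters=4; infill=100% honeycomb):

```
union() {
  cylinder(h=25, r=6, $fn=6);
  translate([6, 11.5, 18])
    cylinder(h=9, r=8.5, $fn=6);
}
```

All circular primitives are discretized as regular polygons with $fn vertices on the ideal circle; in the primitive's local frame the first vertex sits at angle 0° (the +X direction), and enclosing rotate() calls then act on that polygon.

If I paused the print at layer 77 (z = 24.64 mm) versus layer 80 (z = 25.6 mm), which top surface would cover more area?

layer 77 (z = 24.64 mm)

Layer 77 (z = 24.64): the r=6 cylinder contributes a regular 6-gon of circumradius 6 (area = (6/2)·6.000²·sin(360°/6) = 93.53 mm²); the r=8.5 cylinder at (6, 11.5) contributes a regular 6-gon of circumradius 8.5 (area = (6/2)·8.500²·sin(360°/6) = 187.71 mm²); Combining (union): the regions partially overlap — summed areas 281.24 mm² minus the doubly-counted overlap 1.97 mm² gives 279.27 mm² — area = 279.27 mm². So its area = 279.27 mm². Layer 80 (z = 25.6): the cylinder does not reach this height (z outside [0, 25]); the cylinder at (6, 11.5): section is a regular 6-gon, circumradius r=8.5 (area = (6/2)·8.500²·sin(360°/6) = 187.71 mm²); Merging all regions: only the r=8.5 cylinder at (6, 11.5) is present, so the union is just that shape — area = 187.71 mm². So its area = 187.71 mm². Layer 77 is larger (279.27 vs 187.71 mm²).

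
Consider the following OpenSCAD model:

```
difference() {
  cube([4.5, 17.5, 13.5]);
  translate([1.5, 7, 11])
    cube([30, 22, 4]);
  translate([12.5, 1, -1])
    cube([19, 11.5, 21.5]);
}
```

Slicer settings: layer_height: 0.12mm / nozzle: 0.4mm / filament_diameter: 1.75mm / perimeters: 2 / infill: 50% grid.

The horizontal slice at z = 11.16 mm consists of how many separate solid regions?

At z = 11.16 mm: the cube (footprint 4.5×17.5) is included at this height; the cube at (1.5, 7) (footprint 30×22) is included at this height; the 19×11.5 cube at (12.5, 1) contributes its full rectangle; After the difference (first − rest): starting from the 4.5×17.5 cube, the 30×22 cube at (1.5, 7) partially overlaps it — only the 31.50 mm² overlap (of its 660.00 mm²) is removed, clipping the outline; the 19×11.5 cube at (12.5, 1) misses the remaining region (no effect) — 1 connected region. The result has 1 disconnected region.

1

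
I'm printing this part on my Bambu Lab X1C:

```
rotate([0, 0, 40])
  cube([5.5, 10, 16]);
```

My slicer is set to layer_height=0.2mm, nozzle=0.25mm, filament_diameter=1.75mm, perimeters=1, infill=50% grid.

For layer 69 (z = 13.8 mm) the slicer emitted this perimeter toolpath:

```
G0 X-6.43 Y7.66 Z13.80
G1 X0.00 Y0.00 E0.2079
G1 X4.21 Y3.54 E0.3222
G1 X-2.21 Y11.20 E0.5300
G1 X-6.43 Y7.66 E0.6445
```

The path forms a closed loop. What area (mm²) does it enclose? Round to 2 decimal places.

55.03 mm²

Apply the shoelace formula to the sequence of (X, Y) vertices; enclosed area = 55.03 mm².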